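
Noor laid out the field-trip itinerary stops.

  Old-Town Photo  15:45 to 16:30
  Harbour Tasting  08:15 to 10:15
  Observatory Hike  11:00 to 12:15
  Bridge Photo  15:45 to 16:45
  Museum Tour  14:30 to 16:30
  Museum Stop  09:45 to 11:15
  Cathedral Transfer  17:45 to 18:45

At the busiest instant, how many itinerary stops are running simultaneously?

3

Walk through starts and ends in time order (an end at T is processed before a start at T):
08:15 start Harbour Tasting → 1
09:45 start Museum Stop → 2
10:15 end Harbour Tasting → 1
11:00 start Observatory Hike → 2
11:15 end Museum Stop → 1
12:15 end Observatory Hike → 0
14:30 start Museum Tour → 1
15:45 start Bridge Photo → 2
15:45 start Old-Town Photo → 3
16:30 end Museum Tour → 2
16:30 end Old-Town Photo → 1
16:45 end Bridge Photo → 0
17:45 start Cathedral Transfer → 1
18:45 end Cathedral Transfer → 0
Peak is 3, at 15:45 (Bridge Photo, Museum Tour, Old-Town Photo).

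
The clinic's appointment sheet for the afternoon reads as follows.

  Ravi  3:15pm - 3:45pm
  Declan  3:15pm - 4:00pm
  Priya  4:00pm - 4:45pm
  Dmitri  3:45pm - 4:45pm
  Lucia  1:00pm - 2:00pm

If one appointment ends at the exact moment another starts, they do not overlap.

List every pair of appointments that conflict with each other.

Sorted by start: Lucia, Ravi, Declan, Dmitri, Priya.
Ravi starts after Lucia ends — done with Lucia.
Declan starts before Ravi ends → Ravi and Declan overlap.
Dmitri starts exactly when Ravi ends (back-to-back, no overlap) — done with Ravi.
Dmitri starts before Declan ends → Declan and Dmitri overlap.
Priya starts exactly when Declan ends (back-to-back, no overlap).
Priya starts before Dmitri ends → Dmitri and Priya overlap.

Declan & Dmitri, Declan & Ravi, Dmitri & Priya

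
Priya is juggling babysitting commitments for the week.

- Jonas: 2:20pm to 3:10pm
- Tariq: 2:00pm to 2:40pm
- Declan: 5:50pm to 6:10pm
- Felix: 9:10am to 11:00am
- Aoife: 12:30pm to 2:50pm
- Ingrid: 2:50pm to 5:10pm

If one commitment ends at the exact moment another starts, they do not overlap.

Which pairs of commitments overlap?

Aoife & Jonas, Aoife & Tariq, Ingrid & Jonas, Jonas & Tariq

Two intervals overlap when each starts before the other ends.
Sorted by start: Felix, Aoife, Tariq, Jonas, Ingrid, Declan.
Aoife starts after Felix ends — done with Felix.
Tariq starts before Aoife ends → Aoife and Tariq overlap.
Jonas starts before Aoife ends → Aoife and Jonas overlap.
Ingrid starts exactly when Aoife ends (back-to-back, no overlap) — done with Aoife.
Jonas starts before Tariq ends → Tariq and Jonas overlap.
Ingrid starts after Tariq ends — done with Tariq.
Ingrid starts before Jonas ends → Jonas and Ingrid overlap.
Declan starts after Jonas ends.
Declan starts after Ingrid ends.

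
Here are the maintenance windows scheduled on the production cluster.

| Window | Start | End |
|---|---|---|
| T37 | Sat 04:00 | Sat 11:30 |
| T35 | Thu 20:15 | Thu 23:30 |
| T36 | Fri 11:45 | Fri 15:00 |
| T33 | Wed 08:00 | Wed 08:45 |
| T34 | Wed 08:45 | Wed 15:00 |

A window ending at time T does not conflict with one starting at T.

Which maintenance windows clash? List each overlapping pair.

none

Sorted by start: T33, T34, T35, T36, T37.
T34 starts exactly when T33 ends (back-to-back, no overlap); T33 is clear from here.
T35 starts after T34 ends; T34 is clear from here.
T36 starts after T35 ends; T35 is clear from here.
T37 starts after T36 ends.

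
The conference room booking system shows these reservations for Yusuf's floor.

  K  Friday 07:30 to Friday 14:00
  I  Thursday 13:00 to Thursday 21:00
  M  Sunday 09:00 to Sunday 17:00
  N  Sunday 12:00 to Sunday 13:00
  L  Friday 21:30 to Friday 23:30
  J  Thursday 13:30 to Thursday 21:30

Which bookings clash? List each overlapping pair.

I & J, M & N

Two intervals overlap when each starts before the other ends.
Sorted by start: I, J, K, L, M, N.
J starts before I ends → I and J overlap.
K starts after I ends; I is clear from here.
K starts after J ends; J is clear from here.
L starts after K ends; K is clear from here.
M starts after L ends; L is clear from here.
N starts before M ends → M and N overlap.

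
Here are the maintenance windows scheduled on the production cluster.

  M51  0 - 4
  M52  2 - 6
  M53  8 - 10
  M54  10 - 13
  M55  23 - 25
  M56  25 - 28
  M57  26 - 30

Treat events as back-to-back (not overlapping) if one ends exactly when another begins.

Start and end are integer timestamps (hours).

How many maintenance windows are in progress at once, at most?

Walk through starts and ends in time order (an end at T is processed before a start at T):
0 start M51 → 1
2 start M52 → 2
4 end M51 → 1
6 end M52 → 0
8 start M53 → 1
10 end M53 → 0
10 start M54 → 1
13 end M54 → 0
23 start M55 → 1
25 end M55 → 0
25 start M56 → 1
26 start M57 → 2
28 end M56 → 1
30 end M57 → 0
Peak is 2, at 2 (M51, M52).

2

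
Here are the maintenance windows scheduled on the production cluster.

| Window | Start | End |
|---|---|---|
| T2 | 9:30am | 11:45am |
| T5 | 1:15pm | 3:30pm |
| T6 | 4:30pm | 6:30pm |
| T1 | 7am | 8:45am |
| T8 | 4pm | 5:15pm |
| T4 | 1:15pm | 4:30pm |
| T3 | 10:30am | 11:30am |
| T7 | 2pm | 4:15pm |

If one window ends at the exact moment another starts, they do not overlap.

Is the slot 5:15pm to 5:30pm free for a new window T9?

No — it overlaps T6

T1: ends 8:45am at or before T9 starts 5:15pm → clear.
T2: ends 11:45am at or before T9 starts 5:15pm → clear.
T3: ends 11:30am at or before T9 starts 5:15pm → clear.
T4: ends 4:30pm at or before T9 starts 5:15pm → clear.
T5: ends 3:30pm at or before T9 starts 5:15pm → clear.
T7: ends 4:15pm at or before T9 starts 5:15pm → clear.
T8: ends 5:15pm at or before T9 starts 5:15pm → clear.
T6: starts 4:30pm before T9 ends 5:30pm, and ends 6:30pm after T9 starts 5:15pm → overlap.
T9 overlaps T6.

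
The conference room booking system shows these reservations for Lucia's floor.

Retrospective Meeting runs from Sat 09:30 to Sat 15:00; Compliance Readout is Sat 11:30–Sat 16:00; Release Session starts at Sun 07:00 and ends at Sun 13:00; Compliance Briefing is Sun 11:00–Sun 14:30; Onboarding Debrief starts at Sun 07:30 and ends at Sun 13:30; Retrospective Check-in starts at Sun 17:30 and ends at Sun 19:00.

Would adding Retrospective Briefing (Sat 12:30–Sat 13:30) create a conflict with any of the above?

Retrospective Meeting: starts Sat 09:30 before Retrospective Briefing ends Sat 13:30, and ends Sat 15:00 after Retrospective Briefing starts Sat 12:30 → overlap.
Compliance Readout: starts Sat 11:30 before Retrospective Briefing ends Sat 13:30, and ends Sat 16:00 after Retrospective Briefing starts Sat 12:30 → overlap.
Release Session: starts Sun 07:00 at or after Retrospective Briefing ends Sat 13:30 → clear.
Onboarding Debrief: starts Sun 07:30 at or after Retrospective Briefing ends Sat 13:30 → clear.
Compliance Briefing: starts Sun 11:00 at or after Retrospective Briefing ends Sat 13:30 → clear.
Retrospective Check-in: starts Sun 17:30 at or after Retrospective Briefing ends Sat 13:30 → clear.
Retrospective Briefing overlaps Compliance Readout, Retrospective Meeting.

Yes — it overlaps Compliance Readout, Retrospective Meeting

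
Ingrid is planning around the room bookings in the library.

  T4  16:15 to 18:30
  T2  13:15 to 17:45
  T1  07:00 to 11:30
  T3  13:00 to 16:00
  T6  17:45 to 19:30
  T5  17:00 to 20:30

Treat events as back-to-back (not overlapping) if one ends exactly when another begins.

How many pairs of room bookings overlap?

6

Sorted by start: T1, T3, T2, T4, T5, T6.
T3 starts after T1 ends; T1 is clear from here.
T2 starts before T3 ends → T3 and T2 overlap.
T4 starts after T3 ends; T3 is clear from here.
T4 starts before T2 ends → T2 and T4 overlap.
T5 starts before T2 ends → T2 and T5 overlap.
T6 starts exactly when T2 ends (back-to-back, no overlap).
T5 starts before T4 ends → T4 and T5 overlap.
T6 starts before T4 ends → T4 and T6 overlap.
T6 starts before T5 ends → T5 and T6 overlap.
Overlapping pairs: T2 & T3, T2 & T4, T2 & T5, T4 & T5, T4 & T6, T5 & T6 — 6 in total.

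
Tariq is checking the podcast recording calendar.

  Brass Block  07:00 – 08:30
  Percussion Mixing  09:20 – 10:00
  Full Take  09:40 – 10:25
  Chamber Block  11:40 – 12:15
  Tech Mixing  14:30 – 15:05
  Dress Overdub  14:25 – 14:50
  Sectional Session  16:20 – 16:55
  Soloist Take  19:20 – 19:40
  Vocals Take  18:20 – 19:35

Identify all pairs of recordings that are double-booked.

Dress Overdub & Tech Mixing, Full Take & Percussion Mixing, Soloist Take & Vocals Take

Sorted by start: Brass Block, Percussion Mixing, Full Take, Chamber Block, Dress Overdub, Tech Mixing, Sectional Session, Vocals Take, Soloist Take.
Percussion Mixing starts after Brass Block ends; Brass Block is clear from here.
Full Take starts before Percussion Mixing ends → Percussion Mixing and Full Take overlap.
Chamber Block starts after Percussion Mixing ends; Percussion Mixing is clear from here.
Chamber Block starts after Full Take ends; Full Take is clear from here.
Dress Overdub starts after Chamber Block ends; Chamber Block is clear from here.
Tech Mixing starts before Dress Overdub ends → Dress Overdub and Tech Mixing overlap.
Sectional Session starts after Dress Overdub ends; Dress Overdub is clear from here.
Sectional Session starts after Tech Mixing ends; Tech Mixing is clear from here.
Vocals Take starts after Sectional Session ends; Sectional Session is clear from here.
Soloist Take starts before Vocals Take ends → Vocals Take and Soloist Take overlap.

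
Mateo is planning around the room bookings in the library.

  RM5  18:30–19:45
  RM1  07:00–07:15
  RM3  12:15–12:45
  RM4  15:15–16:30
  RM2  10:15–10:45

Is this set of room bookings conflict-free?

Two intervals overlap when each starts before the other ends.
Sorted by start: RM1, RM2, RM3, RM4, RM5.
RM2 starts after RM1 ends, so RM1 has no further overlaps.
RM3 starts after RM2 ends, so RM2 has no further overlaps.
RM4 starts after RM3 ends, so RM3 has no further overlaps.
RM5 starts after RM4 ends.
Every pair is clear; the schedule has no overlaps.

Yes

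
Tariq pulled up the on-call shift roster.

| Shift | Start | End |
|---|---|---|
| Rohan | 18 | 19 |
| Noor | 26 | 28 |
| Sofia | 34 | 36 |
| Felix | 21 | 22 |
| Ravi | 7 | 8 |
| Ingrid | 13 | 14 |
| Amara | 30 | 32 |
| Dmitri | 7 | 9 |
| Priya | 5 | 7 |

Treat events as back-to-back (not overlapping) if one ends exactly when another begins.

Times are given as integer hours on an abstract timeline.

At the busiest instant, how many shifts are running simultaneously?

Sort all start/end points and keep a running count:
5 start Priya → 1
7 end Priya → 0
7 start Dmitri → 1
7 start Ravi → 2
8 end Ravi → 1
9 end Dmitri → 0
13 start Ingrid → 1
14 end Ingrid → 0
18 start Rohan → 1
19 end Rohan → 0
21 start Felix → 1
22 end Felix → 0
26 start Noor → 1
28 end Noor → 0
30 start Amara → 1
32 end Amara → 0
34 start Sofia → 1
36 end Sofia → 0
Peak is 2, at 7 (Dmitri, Ravi).

2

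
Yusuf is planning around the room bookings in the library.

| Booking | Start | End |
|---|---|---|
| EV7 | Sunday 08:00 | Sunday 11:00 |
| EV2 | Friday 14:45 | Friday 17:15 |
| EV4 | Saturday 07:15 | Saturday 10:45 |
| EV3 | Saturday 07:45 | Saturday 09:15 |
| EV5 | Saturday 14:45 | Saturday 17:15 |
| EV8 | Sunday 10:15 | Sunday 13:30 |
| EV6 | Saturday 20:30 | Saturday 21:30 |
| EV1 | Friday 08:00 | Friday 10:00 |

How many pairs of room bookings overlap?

2

Sorted by start: EV1, EV2, EV4, EV3, EV5, EV6, EV7, EV8.
EV2 starts after EV1 ends, so nothing later overlaps EV1 either.
EV4 starts after EV2 ends, so nothing later overlaps EV2 either.
EV3 starts before EV4 ends → EV4 and EV3 overlap.
EV5 starts after EV4 ends, so nothing later overlaps EV4 either.
EV5 starts after EV3 ends, so nothing later overlaps EV3 either.
EV6 starts after EV5 ends, so nothing later overlaps EV5 either.
EV7 starts after EV6 ends, so nothing later overlaps EV6 either.
EV8 starts before EV7 ends → EV7 and EV8 overlap.
Overlapping pairs: EV3 & EV4, EV7 & EV8 — 2 in total.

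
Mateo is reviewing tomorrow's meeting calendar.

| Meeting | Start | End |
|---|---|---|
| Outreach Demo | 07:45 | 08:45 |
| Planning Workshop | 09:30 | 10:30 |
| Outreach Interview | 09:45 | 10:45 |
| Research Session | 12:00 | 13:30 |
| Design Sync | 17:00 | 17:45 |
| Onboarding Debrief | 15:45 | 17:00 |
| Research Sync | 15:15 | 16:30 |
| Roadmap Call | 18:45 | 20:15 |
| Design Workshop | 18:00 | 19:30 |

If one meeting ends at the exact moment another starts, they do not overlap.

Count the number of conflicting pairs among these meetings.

Check each pair: they overlap iff neither finishes before the other starts.
Sorted by start: Outreach Demo, Planning Workshop, Outreach Interview, Research Session, Research Sync, Onboarding Debrief, Design Sync, Design Workshop, Roadmap Call.
Planning Workshop starts after Outreach Demo ends, so Outreach Demo has no further overlaps.
Outreach Interview starts before Planning Workshop ends → Planning Workshop and Outreach Interview overlap.
Research Session starts after Planning Workshop ends, so Planning Workshop has no further overlaps.
Research Session starts after Outreach Interview ends, so Outreach Interview has no further overlaps.
Research Sync starts after Research Session ends, so Research Session has no further overlaps.
Onboarding Debrief starts before Research Sync ends → Research Sync and Onboarding Debrief overlap.
Design Sync starts after Research Sync ends, so Research Sync has no further overlaps.
Design Sync starts exactly when Onboarding Debrief ends (back-to-back, no overlap), so Onboarding Debrief has no further overlaps.
Design Workshop starts after Design Sync ends, so Design Sync has no further overlaps.
Roadmap Call starts before Design Workshop ends → Design Workshop and Roadmap Call overlap.
Overlapping pairs: Design Workshop & Roadmap Call, Onboarding Debrief & Research Sync, Outreach Interview & Planning Workshop — 3 in total.

3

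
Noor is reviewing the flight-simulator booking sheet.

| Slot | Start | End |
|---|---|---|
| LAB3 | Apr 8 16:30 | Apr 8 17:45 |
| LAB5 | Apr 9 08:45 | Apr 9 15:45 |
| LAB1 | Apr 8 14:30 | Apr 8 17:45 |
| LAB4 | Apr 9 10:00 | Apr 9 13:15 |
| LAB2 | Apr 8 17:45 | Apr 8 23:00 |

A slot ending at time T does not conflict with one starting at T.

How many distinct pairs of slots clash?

2

Sorted by start: LAB1, LAB3, LAB2, LAB5, LAB4.
LAB3 starts before LAB1 ends → LAB1 and LAB3 overlap.
LAB2 starts exactly when LAB1 ends (back-to-back, no overlap); LAB1 is clear from here.
LAB2 starts exactly when LAB3 ends (back-to-back, no overlap); LAB3 is clear from here.
LAB5 starts after LAB2 ends; LAB2 is clear from here.
LAB4 starts before LAB5 ends → LAB5 and LAB4 overlap.
Overlapping pairs: LAB1 & LAB3, LAB4 & LAB5 — 2 in total.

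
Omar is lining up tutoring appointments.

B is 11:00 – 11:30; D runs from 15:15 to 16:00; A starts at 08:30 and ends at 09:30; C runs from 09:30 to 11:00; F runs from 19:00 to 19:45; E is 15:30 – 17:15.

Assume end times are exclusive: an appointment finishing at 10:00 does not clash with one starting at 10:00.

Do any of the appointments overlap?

Check each pair: they overlap iff neither finishes before the other starts.
Sorted by start: A, C, B, D, E, F.
C starts exactly when A ends (back-to-back, no overlap), so A has no further overlaps.
B starts exactly when C ends (back-to-back, no overlap), so C has no further overlaps.
D starts after B ends, so B has no further overlaps.
E starts before D ends → D and E overlap.
That's a conflict, so the schedule is not conflict-free.

Yes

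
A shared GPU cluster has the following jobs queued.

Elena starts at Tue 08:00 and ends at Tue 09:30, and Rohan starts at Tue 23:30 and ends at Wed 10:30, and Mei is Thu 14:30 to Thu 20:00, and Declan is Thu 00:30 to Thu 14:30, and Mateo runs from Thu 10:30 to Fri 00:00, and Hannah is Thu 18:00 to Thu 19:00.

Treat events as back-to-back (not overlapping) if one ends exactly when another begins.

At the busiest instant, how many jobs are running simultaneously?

Sweep the timeline, counting +1 at each start and −1 at each end (ends before starts at a tie):
Tue 08:00 start Elena → 1
Tue 09:30 end Elena → 0
Tue 23:30 start Rohan → 1
Wed 10:30 end Rohan → 0
Thu 00:30 start Declan → 1
Thu 10:30 start Mateo → 2
Thu 14:30 end Declan → 1
Thu 14:30 start Mei → 2
Thu 18:00 start Hannah → 3
Thu 19:00 end Hannah → 2
Thu 20:00 end Mei → 1
Fri 00:00 end Mateo → 0
Peak is 3, at Thu 18:00 (Hannah, Mateo, Mei).

3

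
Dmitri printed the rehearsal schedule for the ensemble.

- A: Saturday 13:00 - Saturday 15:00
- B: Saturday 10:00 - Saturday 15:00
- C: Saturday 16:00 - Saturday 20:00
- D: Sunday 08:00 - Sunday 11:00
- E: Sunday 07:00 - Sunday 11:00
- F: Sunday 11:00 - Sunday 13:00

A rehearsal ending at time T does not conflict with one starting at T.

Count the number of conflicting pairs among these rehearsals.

Sorted by start: B, A, C, E, D, F.
A starts before B ends → B and A overlap.
C starts after B ends — done with B.
C starts after A ends — done with A.
E starts after C ends — done with C.
D starts before E ends → E and D overlap.
F starts exactly when E ends (back-to-back, no overlap).
F starts exactly when D ends (back-to-back, no overlap).
Overlapping pairs: A & B, D & E — 2 in total.

2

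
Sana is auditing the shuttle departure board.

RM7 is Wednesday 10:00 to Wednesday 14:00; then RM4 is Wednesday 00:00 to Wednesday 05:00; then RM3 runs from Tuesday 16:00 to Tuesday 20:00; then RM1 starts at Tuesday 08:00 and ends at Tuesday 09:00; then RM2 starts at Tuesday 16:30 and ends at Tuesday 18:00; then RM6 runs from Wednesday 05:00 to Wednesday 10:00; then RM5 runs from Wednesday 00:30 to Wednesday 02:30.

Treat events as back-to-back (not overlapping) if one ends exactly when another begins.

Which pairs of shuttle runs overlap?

RM2 & RM3, RM4 & RM5

Check each pair: they overlap iff neither finishes before the other starts.
Sorted by start: RM1, RM3, RM2, RM4, RM5, RM6, RM7.
RM3 starts after RM1 ends, so RM1 has no further overlaps.
RM2 starts before RM3 ends → RM3 and RM2 overlap.
RM4 starts after RM3 ends, so RM3 has no further overlaps.
RM4 starts after RM2 ends, so RM2 has no further overlaps.
RM5 starts before RM4 ends → RM4 and RM5 overlap.
RM6 starts exactly when RM4 ends (back-to-back, no overlap), so RM4 has no further overlaps.
RM6 starts after RM5 ends, so RM5 has no further overlaps.
RM7 starts exactly when RM6 ends (back-to-back, no overlap).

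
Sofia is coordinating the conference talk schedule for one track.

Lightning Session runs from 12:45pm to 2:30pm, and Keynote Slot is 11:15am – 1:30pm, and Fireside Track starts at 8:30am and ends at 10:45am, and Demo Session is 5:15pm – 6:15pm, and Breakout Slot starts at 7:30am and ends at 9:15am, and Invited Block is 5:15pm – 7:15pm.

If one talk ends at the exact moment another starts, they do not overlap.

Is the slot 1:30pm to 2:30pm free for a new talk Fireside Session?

Breakout Slot: ends 9:15am at or before Fireside Session starts 1:30pm → clear.
Fireside Track: ends 10:45am at or before Fireside Session starts 1:30pm → clear.
Keynote Slot: ends 1:30pm at or before Fireside Session starts 1:30pm → clear.
Lightning Session: starts 12:45pm before Fireside Session ends 2:30pm, and ends 2:30pm after Fireside Session starts 1:30pm → overlap.
Demo Session: starts 5:15pm at or after Fireside Session ends 2:30pm → clear.
Invited Block: starts 5:15pm at or after Fireside Session ends 2:30pm → clear.
Fireside Session overlaps Lightning Session.

No — it overlaps Lightning Session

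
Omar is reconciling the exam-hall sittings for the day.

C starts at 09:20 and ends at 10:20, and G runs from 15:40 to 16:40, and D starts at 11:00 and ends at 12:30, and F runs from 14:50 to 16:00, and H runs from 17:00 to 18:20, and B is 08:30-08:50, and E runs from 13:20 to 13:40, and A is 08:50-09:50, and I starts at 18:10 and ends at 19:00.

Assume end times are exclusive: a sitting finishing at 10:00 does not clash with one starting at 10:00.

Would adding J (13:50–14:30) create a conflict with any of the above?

No — it doesn't clash with anything

B: ends 08:50 at or before J starts 13:50 → clear.
A: ends 09:50 at or before J starts 13:50 → clear.
C: ends 10:20 at or before J starts 13:50 → clear.
D: ends 12:30 at or before J starts 13:50 → clear.
E: ends 13:40 at or before J starts 13:50 → clear.
F: starts 14:50 at or after J ends 14:30 → clear.
G: starts 15:40 at or after J ends 14:30 → clear.
H: starts 17:00 at or after J ends 14:30 → clear.
I: starts 18:10 at or after J ends 14:30 → clear.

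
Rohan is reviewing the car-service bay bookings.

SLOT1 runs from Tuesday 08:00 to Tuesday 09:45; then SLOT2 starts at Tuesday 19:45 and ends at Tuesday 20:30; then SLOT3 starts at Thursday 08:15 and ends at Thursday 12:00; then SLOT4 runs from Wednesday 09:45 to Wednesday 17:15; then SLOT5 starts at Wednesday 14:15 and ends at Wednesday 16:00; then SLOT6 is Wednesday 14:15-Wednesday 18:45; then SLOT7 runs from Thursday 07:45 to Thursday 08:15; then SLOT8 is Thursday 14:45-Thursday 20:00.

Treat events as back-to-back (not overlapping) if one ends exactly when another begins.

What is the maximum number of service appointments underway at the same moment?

3

Sort all start/end points and keep a running count:
Tuesday 08:00 start SLOT1 → 1
Tuesday 09:45 end SLOT1 → 0
Tuesday 19:45 start SLOT2 → 1
Tuesday 20:30 end SLOT2 → 0
Wednesday 09:45 start SLOT4 → 1
Wednesday 14:15 start SLOT5 → 2
Wednesday 14:15 start SLOT6 → 3
Wednesday 16:00 end SLOT5 → 2
Wednesday 17:15 end SLOT4 → 1
Wednesday 18:45 end SLOT6 → 0
Thursday 07:45 start SLOT7 → 1
Thursday 08:15 end SLOT7 → 0
Thursday 08:15 start SLOT3 → 1
Thursday 12:00 end SLOT3 → 0
Thursday 14:45 start SLOT8 → 1
Thursday 20:00 end SLOT8 → 0
Peak is 3, at Wednesday 14:15 (SLOT4, SLOT5, SLOT6).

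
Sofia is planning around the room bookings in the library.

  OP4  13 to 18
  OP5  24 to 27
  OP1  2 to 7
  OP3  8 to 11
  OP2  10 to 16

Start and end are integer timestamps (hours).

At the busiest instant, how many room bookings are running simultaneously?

Walk through starts and ends in time order (an end at T is processed before a start at T):
2 start OP1 → 1
7 end OP1 → 0
8 start OP3 → 1
10 start OP2 → 2
11 end OP3 → 1
13 start OP4 → 2
16 end OP2 → 1
18 end OP4 → 0
24 start OP5 → 1
27 end OP5 → 0
Peak is 2, at 10 (OP2, OP3).

2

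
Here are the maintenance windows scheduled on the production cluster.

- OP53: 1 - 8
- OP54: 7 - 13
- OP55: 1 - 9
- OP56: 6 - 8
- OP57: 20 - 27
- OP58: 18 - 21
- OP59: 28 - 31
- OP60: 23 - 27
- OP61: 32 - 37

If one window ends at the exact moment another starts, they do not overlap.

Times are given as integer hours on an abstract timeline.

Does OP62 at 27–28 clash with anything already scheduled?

OP53: ends 8 at or before OP62 starts 27 → clear.
OP55: ends 9 at or before OP62 starts 27 → clear.
OP56: ends 8 at or before OP62 starts 27 → clear.
OP54: ends 13 at or before OP62 starts 27 → clear.
OP58: ends 21 at or before OP62 starts 27 → clear.
OP57: ends 27 at or before OP62 starts 27 → clear.
OP60: ends 27 at or before OP62 starts 27 → clear.
OP59: starts 28 at or after OP62 ends 28 → clear.
OP61: starts 32 at or after OP62 ends 28 → clear.

No — it doesn't clash with anything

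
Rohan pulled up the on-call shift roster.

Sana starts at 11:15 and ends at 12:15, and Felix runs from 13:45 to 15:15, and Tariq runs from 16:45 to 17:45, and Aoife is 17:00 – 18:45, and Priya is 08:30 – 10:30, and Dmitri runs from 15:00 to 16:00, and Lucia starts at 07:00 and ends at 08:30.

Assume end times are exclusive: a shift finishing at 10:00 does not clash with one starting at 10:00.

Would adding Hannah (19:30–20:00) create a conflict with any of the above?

Lucia: ends 08:30 at or before Hannah starts 19:30 → clear.
Priya: ends 10:30 at or before Hannah starts 19:30 → clear.
Sana: ends 12:15 at or before Hannah starts 19:30 → clear.
Felix: ends 15:15 at or before Hannah starts 19:30 → clear.
Dmitri: ends 16:00 at or before Hannah starts 19:30 → clear.
Tariq: ends 17:45 at or before Hannah starts 19:30 → clear.
Aoife: ends 18:45 at or before Hannah starts 19:30 → clear.

No — it doesn't clash with anything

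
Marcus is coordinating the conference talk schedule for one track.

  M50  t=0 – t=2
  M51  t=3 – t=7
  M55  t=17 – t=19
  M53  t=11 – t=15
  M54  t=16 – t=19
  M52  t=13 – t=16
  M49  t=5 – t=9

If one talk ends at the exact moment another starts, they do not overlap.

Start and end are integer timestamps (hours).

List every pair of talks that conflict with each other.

Check each pair: they overlap iff neither finishes before the other starts.
Sorted by start: M50, M51, M49, M53, M52, M54, M55.
M51 starts after M50 ends, so M50 has no further overlaps.
M49 starts before M51 ends → M51 and M49 overlap.
M53 starts after M51 ends, so M51 has no further overlaps.
M53 starts after M49 ends, so M49 has no further overlaps.
M52 starts before M53 ends → M53 and M52 overlap.
M54 starts after M53 ends, so M53 has no further overlaps.
M54 starts exactly when M52 ends (back-to-back, no overlap), so M52 has no further overlaps.
M55 starts before M54 ends → M54 and M55 overlap.

M49 & M51, M52 & M53, M54 & M55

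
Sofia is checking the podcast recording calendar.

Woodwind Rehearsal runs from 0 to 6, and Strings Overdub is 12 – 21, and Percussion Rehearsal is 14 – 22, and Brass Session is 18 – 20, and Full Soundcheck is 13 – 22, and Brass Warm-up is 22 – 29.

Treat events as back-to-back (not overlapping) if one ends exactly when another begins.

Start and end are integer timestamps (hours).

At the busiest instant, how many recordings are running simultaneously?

4

Walk through starts and ends in time order (an end at T is processed before a start at T):
0 start Woodwind Rehearsal → 1
6 end Woodwind Rehearsal → 0
12 start Strings Overdub → 1
13 start Full Soundcheck → 2
14 start Percussion Rehearsal → 3
18 start Brass Session → 4
20 end Brass Session → 3
21 end Strings Overdub → 2
22 end Full Soundcheck → 1
22 end Percussion Rehearsal → 0
22 start Brass Warm-up → 1
29 end Brass Warm-up → 0
Peak is 4, at 18 (Brass Session, Full Soundcheck, Percussion Rehearsal, Strings Overdub).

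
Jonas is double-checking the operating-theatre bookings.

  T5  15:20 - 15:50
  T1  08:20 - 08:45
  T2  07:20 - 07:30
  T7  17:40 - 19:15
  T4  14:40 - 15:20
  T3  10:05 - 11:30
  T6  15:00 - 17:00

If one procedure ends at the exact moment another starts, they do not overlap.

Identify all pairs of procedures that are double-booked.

Sorted by start: T2, T1, T3, T4, T6, T5, T7.
T1 starts after T2 ends; T2 is clear from here.
T3 starts after T1 ends; T1 is clear from here.
T4 starts after T3 ends; T3 is clear from here.
T6 starts before T4 ends → T4 and T6 overlap.
T5 starts exactly when T4 ends (back-to-back, no overlap); T4 is clear from here.
T5 starts before T6 ends → T6 and T5 overlap.
T7 starts after T6 ends.
T7 starts after T5 ends.

T4 & T6, T5 & T6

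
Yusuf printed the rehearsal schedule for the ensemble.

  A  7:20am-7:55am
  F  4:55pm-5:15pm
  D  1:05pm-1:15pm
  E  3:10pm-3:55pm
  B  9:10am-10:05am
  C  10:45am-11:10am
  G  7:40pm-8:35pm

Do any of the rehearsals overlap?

No

Sorted by start: A, B, C, D, E, F, G.
B starts after A ends — done with A.
C starts after B ends — done with B.
D starts after C ends — done with C.
E starts after D ends — done with D.
F starts after E ends — done with E.
G starts after F ends.
Every pair is clear; the schedule has no overlaps.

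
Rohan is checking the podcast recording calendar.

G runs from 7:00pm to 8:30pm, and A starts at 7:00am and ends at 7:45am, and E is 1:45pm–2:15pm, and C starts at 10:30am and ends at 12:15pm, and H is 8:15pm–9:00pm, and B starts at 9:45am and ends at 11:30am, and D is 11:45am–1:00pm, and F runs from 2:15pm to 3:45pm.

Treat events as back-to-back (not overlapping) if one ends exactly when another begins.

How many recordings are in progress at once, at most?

2

Sort all start/end points and keep a running count:
7:00am start A → 1
7:45am end A → 0
9:45am start B → 1
10:30am start C → 2
11:30am end B → 1
11:45am start D → 2
12:15pm end C → 1
1:00pm end D → 0
1:45pm start E → 1
2:15pm end E → 0
2:15pm start F → 1
3:45pm end F → 0
7:00pm start G → 1
8:15pm start H → 2
8:30pm end G → 1
9:00pm end H → 0
Peak is 2, at 10:30am (B, C).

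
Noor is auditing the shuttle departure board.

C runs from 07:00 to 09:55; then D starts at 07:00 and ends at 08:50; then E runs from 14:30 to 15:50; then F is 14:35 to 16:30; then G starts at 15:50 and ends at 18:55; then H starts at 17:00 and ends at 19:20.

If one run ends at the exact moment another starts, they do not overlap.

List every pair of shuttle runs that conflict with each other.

C & D, E & F, F & G, G & H

Sorted by start: C, D, E, F, G, H.
D starts before C ends → C and D overlap.
E starts after C ends, so nothing later overlaps C either.
E starts after D ends, so nothing later overlaps D either.
F starts before E ends → E and F overlap.
G starts exactly when E ends (back-to-back, no overlap), so nothing later overlaps E either.
G starts before F ends → F and G overlap.
H starts after F ends.
H starts before G ends → G and H overlap.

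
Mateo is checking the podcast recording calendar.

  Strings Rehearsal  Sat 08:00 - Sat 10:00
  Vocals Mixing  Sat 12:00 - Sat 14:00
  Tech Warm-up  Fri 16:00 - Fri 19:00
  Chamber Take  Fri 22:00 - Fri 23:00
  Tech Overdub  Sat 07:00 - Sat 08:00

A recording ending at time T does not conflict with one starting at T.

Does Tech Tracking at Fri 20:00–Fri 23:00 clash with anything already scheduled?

Tech Warm-up: ends Fri 19:00 at or before Tech Tracking starts Fri 20:00 → clear.
Chamber Take: starts Fri 22:00 before Tech Tracking ends Fri 23:00, and ends Fri 23:00 after Tech Tracking starts Fri 20:00 → overlap.
Tech Overdub: starts Sat 07:00 at or after Tech Tracking ends Fri 23:00 → clear.
Strings Rehearsal: starts Sat 08:00 at or after Tech Tracking ends Fri 23:00 → clear.
Vocals Mixing: starts Sat 12:00 at or after Tech Tracking ends Fri 23:00 → clear.
Tech Tracking overlaps Chamber Take.

Yes — it overlaps Chamber Take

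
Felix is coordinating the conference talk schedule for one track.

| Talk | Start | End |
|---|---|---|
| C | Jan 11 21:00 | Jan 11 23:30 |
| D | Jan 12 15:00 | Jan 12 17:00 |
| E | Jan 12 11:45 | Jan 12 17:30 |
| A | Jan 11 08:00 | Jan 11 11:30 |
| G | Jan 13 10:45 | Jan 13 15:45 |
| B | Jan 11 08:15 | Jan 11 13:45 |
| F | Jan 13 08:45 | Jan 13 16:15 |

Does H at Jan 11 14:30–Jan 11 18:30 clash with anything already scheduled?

A: ends Jan 11 11:30 at or before H starts Jan 11 14:30 → clear.
B: ends Jan 11 13:45 at or before H starts Jan 11 14:30 → clear.
C: starts Jan 11 21:00 at or after H ends Jan 11 18:30 → clear.
E: starts Jan 12 11:45 at or after H ends Jan 11 18:30 → clear.
D: starts Jan 12 15:00 at or after H ends Jan 11 18:30 → clear.
F: starts Jan 13 08:45 at or after H ends Jan 11 18:30 → clear.
G: starts Jan 13 10:45 at or after H ends Jan 11 18:30 → clear.

No — it doesn't clash with anything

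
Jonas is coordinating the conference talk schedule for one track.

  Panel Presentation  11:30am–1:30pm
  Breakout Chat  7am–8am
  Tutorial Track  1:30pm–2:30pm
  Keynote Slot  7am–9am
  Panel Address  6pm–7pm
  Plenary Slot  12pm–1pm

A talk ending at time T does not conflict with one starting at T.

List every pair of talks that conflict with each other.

Sorted by start: Keynote Slot, Breakout Chat, Panel Presentation, Plenary Slot, Tutorial Track, Panel Address.
Breakout Chat starts before Keynote Slot ends → Keynote Slot and Breakout Chat overlap.
Panel Presentation starts after Keynote Slot ends, so Keynote Slot has no further overlaps.
Panel Presentation starts after Breakout Chat ends, so Breakout Chat has no further overlaps.
Plenary Slot starts before Panel Presentation ends → Panel Presentation and Plenary Slot overlap.
Tutorial Track starts exactly when Panel Presentation ends (back-to-back, no overlap), so Panel Presentation has no further overlaps.
Tutorial Track starts after Plenary Slot ends, so Plenary Slot has no further overlaps.
Panel Address starts after Tutorial Track ends.

Breakout Chat & Keynote Slot, Panel Presentation & Plenary Slot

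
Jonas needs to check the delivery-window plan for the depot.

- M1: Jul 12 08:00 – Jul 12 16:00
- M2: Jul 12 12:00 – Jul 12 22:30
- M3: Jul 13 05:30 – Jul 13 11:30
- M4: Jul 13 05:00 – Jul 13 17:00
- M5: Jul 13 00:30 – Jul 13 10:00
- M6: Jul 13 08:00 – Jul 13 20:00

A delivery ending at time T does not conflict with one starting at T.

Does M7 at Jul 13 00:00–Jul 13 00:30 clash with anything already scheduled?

No — it doesn't clash with anything

M1: ends Jul 12 16:00 at or before M7 starts Jul 13 00:00 → clear.
M2: ends Jul 12 22:30 at or before M7 starts Jul 13 00:00 → clear.
M5: starts Jul 13 00:30 at or after M7 ends Jul 13 00:30 → clear.
M4: starts Jul 13 05:00 at or after M7 ends Jul 13 00:30 → clear.
M3: starts Jul 13 05:30 at or after M7 ends Jul 13 00:30 → clear.
M6: starts Jul 13 08:00 at or after M7 ends Jul 13 00:30 → clear.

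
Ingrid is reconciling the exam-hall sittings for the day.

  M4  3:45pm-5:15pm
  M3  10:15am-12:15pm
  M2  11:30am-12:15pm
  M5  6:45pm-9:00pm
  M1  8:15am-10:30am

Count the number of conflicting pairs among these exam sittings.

Two intervals overlap when each starts before the other ends.
Sorted by start: M1, M3, M2, M4, M5.
M3 starts before M1 ends → M1 and M3 overlap.
M2 starts after M1 ends, so nothing later overlaps M1 either.
M2 starts before M3 ends → M3 and M2 overlap.
M4 starts after M3 ends, so nothing later overlaps M3 either.
M4 starts after M2 ends, so nothing later overlaps M2 either.
M5 starts after M4 ends.
Overlapping pairs: M1 & M3, M2 & M3 — 2 in total.

2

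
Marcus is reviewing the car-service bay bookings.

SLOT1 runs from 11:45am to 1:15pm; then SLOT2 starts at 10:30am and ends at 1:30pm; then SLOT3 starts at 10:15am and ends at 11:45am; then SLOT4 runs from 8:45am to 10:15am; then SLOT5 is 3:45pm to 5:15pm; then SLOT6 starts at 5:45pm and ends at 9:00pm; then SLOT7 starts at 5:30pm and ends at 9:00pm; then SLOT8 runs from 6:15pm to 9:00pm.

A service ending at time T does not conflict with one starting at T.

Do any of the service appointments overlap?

Yes

Sorted by start: SLOT4, SLOT3, SLOT2, SLOT1, SLOT5, SLOT7, SLOT6, SLOT8.
SLOT3 starts exactly when SLOT4 ends (back-to-back, no overlap), so nothing later overlaps SLOT4 either.
SLOT2 starts before SLOT3 ends → SLOT3 and SLOT2 overlap.
That's a conflict, so the schedule is not conflict-free.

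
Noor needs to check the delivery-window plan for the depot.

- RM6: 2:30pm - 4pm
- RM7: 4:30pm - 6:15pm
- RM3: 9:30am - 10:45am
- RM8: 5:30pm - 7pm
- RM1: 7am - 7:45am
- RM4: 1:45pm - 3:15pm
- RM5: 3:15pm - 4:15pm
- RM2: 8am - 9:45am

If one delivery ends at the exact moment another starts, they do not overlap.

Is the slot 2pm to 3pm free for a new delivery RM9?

RM1: ends 7:45am at or before RM9 starts 2pm → clear.
RM2: ends 9:45am at or before RM9 starts 2pm → clear.
RM3: ends 10:45am at or before RM9 starts 2pm → clear.
RM4: starts 1:45pm before RM9 ends 3pm, and ends 3:15pm after RM9 starts 2pm → overlap.
RM6: starts 2:30pm before RM9 ends 3pm, and ends 4pm after RM9 starts 2pm → overlap.
RM5: starts 3:15pm at or after RM9 ends 3pm → clear.
RM7: starts 4:30pm at or after RM9 ends 3pm → clear.
RM8: starts 5:30pm at or after RM9 ends 3pm → clear.
RM9 overlaps RM4, RM6.

No — it overlaps RM4, RM6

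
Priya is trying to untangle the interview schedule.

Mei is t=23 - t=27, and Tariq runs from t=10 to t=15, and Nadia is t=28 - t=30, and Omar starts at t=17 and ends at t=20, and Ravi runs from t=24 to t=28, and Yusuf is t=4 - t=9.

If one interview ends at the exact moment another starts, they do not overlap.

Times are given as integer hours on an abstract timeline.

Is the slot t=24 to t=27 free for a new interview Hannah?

Yusuf: ends t=9 at or before Hannah starts t=24 → clear.
Tariq: ends t=15 at or before Hannah starts t=24 → clear.
Omar: ends t=20 at or before Hannah starts t=24 → clear.
Mei: starts t=23 before Hannah ends t=27, and ends t=27 after Hannah starts t=24 → overlap.
Ravi: starts t=24 before Hannah ends t=27, and ends t=28 after Hannah starts t=24 → overlap.
Nadia: starts t=28 at or after Hannah ends t=27 → clear.
Hannah overlaps Mei, Ravi.

No — it overlaps Mei, Ravi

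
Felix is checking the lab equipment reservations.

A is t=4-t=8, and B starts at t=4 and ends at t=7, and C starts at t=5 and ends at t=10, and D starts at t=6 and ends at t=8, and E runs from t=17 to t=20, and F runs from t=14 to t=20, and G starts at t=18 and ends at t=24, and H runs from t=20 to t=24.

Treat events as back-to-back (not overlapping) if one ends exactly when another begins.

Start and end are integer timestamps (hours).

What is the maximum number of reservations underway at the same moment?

4

Walk through starts and ends in time order (an end at T is processed before a start at T):
t=4 start A → 1
t=4 start B → 2
t=5 start C → 3
t=6 start D → 4
t=7 end B → 3
t=8 end A → 2
t=8 end D → 1
t=10 end C → 0
t=14 start F → 1
t=17 start E → 2
t=18 start G → 3
t=20 end E → 2
t=20 end F → 1
t=20 start H → 2
t=24 end G → 1
t=24 end H → 0
Peak is 4, at t=6 (A, B, C, D).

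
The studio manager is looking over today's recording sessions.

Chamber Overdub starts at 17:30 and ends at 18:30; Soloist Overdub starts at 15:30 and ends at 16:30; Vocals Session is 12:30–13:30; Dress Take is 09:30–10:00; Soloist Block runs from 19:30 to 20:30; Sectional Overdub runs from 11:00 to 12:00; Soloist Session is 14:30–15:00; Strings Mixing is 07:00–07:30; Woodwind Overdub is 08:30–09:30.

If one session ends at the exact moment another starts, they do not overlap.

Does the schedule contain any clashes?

Check each pair: they overlap iff neither finishes before the other starts.
Sorted by start: Strings Mixing, Woodwind Overdub, Dress Take, Sectional Overdub, Vocals Session, Soloist Session, Soloist Overdub, Chamber Overdub, Soloist Block.
Woodwind Overdub starts after Strings Mixing ends — done with Strings Mixing.
Dress Take starts exactly when Woodwind Overdub ends (back-to-back, no overlap) — done with Woodwind Overdub.
Sectional Overdub starts after Dress Take ends — done with Dress Take.
Vocals Session starts after Sectional Overdub ends — done with Sectional Overdub.
Soloist Session starts after Vocals Session ends — done with Vocals Session.
Soloist Overdub starts after Soloist Session ends — done with Soloist Session.
Chamber Overdub starts after Soloist Overdub ends — done with Soloist Overdub.
Soloist Block starts after Chamber Overdub ends.
Every pair is clear; the schedule has no overlaps.

No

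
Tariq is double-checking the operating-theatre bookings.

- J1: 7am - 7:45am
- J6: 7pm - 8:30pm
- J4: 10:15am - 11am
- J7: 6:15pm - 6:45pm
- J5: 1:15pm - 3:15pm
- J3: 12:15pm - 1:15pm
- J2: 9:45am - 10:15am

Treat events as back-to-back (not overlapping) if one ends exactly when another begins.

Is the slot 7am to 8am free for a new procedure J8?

J1: starts 7am before J8 ends 8am, and ends 7:45am after J8 starts 7am → overlap.
J2: starts 9:45am at or after J8 ends 8am → clear.
J4: starts 10:15am at or after J8 ends 8am → clear.
J3: starts 12:15pm at or after J8 ends 8am → clear.
J5: starts 1:15pm at or after J8 ends 8am → clear.
J7: starts 6:15pm at or after J8 ends 8am → clear.
J6: starts 7pm at or after J8 ends 8am → clear.
J8 overlaps J1.

No — it overlaps J1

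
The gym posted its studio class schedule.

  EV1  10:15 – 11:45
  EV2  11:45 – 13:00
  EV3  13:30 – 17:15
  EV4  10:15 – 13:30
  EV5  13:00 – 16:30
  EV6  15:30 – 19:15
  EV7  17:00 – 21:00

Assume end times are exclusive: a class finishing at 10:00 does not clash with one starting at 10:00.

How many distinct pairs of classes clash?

Sorted by start: EV1, EV4, EV2, EV5, EV3, EV6, EV7.
EV4 starts before EV1 ends → EV1 and EV4 overlap.
EV2 starts exactly when EV1 ends (back-to-back, no overlap), so EV1 has no further overlaps.
EV2 starts before EV4 ends → EV4 and EV2 overlap.
EV5 starts before EV4 ends → EV4 and EV5 overlap.
EV3 starts exactly when EV4 ends (back-to-back, no overlap), so EV4 has no further overlaps.
EV5 starts exactly when EV2 ends (back-to-back, no overlap), so EV2 has no further overlaps.
EV3 starts before EV5 ends → EV5 and EV3 overlap.
EV6 starts before EV5 ends → EV5 and EV6 overlap.
EV7 starts after EV5 ends.
EV6 starts before EV3 ends → EV3 and EV6 overlap.
EV7 starts before EV3 ends → EV3 and EV7 overlap.
EV7 starts before EV6 ends → EV6 and EV7 overlap.
Overlapping pairs: EV1 & EV4, EV2 & EV4, EV3 & EV5, EV3 & EV6, EV3 & EV7, EV4 & EV5, EV5 & EV6, EV6 & EV7 — 8 in total.

8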